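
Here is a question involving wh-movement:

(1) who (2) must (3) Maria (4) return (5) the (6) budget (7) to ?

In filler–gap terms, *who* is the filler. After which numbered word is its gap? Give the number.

7

Pre-movement form: Maria must return the budget to who.
'who' functions as the object of the preposition 'to' (recipient of 'return'). Fronting leaves a gap immediately after 'to':
Who must Maria return the budget to ___?
'to' is word 7.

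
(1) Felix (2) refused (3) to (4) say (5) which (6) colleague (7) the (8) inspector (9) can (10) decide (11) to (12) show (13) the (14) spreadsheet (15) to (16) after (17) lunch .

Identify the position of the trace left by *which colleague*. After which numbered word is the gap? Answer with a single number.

15

In situ: The inspector can decide to show the spreadsheet to which colleague after lunch.
The filler 'which colleague' is interpreted as the object of the preposition 'to' (recipient of 'show'). It moves to the left edge, and the trace sits right after 'to':
Felix refused to say which colleague the inspector can decide to show the spreadsheet to ___ after lunch.
'to' is word 15.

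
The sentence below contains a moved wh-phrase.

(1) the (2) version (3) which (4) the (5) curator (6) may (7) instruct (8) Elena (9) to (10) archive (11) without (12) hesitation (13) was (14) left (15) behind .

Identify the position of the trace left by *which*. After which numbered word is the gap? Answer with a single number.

10

'which' functions as the direct object of 'archive'. Wh-movement fronts it, leaving a gap right after 'archive':
The version which the curator may instruct Elena to archive ___ without hesitation was left behind.
'archive' is word 10.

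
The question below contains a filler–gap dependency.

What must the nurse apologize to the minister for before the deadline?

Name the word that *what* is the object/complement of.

Pre-movement form: The nurse must apologize to the minister for what before the deadline.
'what' is the object of the preposition 'for'. It moves to the left edge, and the trace sits right after 'for':
What must the nurse apologize to the minister for ___ before the deadline?

for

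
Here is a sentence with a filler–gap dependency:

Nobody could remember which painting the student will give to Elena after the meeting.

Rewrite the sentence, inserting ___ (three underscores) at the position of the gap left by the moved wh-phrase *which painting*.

Underlying clause: The student will give which painting to Elena after the meeting.
The filler 'which painting' is interpreted as the direct object of 'give'. The gap is right after 'give'.

Nobody could remember which painting the student will give ___ to Elena after the meeting.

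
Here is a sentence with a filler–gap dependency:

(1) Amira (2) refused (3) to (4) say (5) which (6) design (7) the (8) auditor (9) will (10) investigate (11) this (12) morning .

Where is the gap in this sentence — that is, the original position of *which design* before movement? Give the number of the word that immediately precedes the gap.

10

Pre-movement form: The auditor will investigate which design this morning.
'which design' is the direct object of 'investigate'. It moves to the left edge, and the trace sits right after 'investigate':
Amira refused to say which design the auditor will investigate ___ this morning.
'investigate' is word 10.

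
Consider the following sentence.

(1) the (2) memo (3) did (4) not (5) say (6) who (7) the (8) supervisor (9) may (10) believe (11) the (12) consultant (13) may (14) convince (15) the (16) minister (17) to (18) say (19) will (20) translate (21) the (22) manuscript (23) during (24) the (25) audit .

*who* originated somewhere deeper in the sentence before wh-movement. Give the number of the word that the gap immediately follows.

In situ: The supervisor may believe the consultant may convince the minister to say who will translate the manuscript during the audit.
The filler 'who' is interpreted as the subject of the clause embedded under 'say'. Fronting leaves a gap immediately after 'say':
The memo did not say who the supervisor may believe the consultant may convince the minister to say ___ will translate the manuscript during the audit.
'say' is word 18.

18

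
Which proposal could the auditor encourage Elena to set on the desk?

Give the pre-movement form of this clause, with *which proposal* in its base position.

The auditor could encourage Elena to set which proposal on the desk.

'which proposal' functions as the direct object of 'set'. Fronting leaves a gap immediately after 'set':
Which proposal could the auditor encourage Elena to set ___ on the desk?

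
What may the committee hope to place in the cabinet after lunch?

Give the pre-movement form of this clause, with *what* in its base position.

The committee may hope to place what in the cabinet after lunch.

'what' is the direct object of 'place'. Fronting leaves a gap immediately after 'place':
What may the committee hope to place ___ in the cabinet after lunch?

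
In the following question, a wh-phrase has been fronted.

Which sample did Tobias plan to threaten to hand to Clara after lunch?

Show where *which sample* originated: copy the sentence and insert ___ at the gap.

Before movement: Tobias did plan to threaten to hand which sample to Clara after lunch.
The filler 'which sample' is interpreted as the direct object of 'hand'. The gap is right after 'hand'.

Which sample did Tobias plan to threaten to hand ___ to Clara after lunch?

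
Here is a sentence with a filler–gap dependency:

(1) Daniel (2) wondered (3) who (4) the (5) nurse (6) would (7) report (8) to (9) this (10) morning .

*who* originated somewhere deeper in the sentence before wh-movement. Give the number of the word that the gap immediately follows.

8

Pre-movement form: The nurse would report to who this morning.
'who' is the object of the preposition 'to'. Wh-movement fronts it, leaving a gap right after 'to':
Daniel wondered who the nurse would report to ___ this morning.
'to' is word 8.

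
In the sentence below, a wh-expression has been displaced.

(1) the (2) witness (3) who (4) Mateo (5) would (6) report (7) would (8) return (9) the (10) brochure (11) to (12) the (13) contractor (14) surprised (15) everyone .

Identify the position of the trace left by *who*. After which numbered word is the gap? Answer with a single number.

'who' is the subject of the clause embedded under 'report'. Wh-movement fronts it, leaving a gap right after 'report':
The witness who Mateo would report ___ would return the brochure to the contractor surprised everyone.
'report' is word 6.

6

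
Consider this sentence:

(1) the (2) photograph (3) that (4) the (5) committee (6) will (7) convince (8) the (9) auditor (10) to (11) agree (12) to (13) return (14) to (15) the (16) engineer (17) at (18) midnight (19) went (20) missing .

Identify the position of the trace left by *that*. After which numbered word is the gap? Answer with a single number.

'that' is the direct object of 'return'. Wh-movement fronts it, leaving a gap right after 'return':
The photograph that the committee will convince the auditor to agree to return ___ to the engineer at midnight went missing.
'return' is word 13.

13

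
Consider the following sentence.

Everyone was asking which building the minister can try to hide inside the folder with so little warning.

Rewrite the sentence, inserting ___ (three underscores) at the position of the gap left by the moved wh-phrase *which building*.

Before movement: The minister can try to hide which building inside the folder with so little warning.
The filler 'which building' is interpreted as the direct object of 'hide'. The gap is right after 'hide'.

Everyone was asking which building the minister can try to hide ___ inside the folder with so little warning.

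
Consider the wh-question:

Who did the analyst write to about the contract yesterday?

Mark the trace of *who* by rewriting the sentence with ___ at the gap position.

Underlying clause: The analyst did write to who about the contract yesterday.
'who' is the object of the preposition 'to'. The gap is right after 'to'.

Who did the analyst write to ___ about the contract yesterday?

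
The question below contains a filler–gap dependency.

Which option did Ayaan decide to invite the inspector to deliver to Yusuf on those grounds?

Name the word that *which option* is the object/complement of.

Pre-movement form: Ayaan did decide to invite the inspector to deliver which option to Yusuf on those grounds.
'which option' is the direct object of 'deliver'. Wh-movement fronts it, leaving a gap right after 'deliver':
Which option did Ayaan decide to invite the inspector to deliver ___ to Yusuf on those grounds?

deliver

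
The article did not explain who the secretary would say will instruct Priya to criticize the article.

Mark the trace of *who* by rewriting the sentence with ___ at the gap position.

The article did not explain who the secretary would say ___ will instruct Priya to criticize the article.

Pre-movement form: The secretary would say who will instruct Priya to criticize the article.
'who' is the subject of the clause embedded under 'say'. The gap is right after 'say'.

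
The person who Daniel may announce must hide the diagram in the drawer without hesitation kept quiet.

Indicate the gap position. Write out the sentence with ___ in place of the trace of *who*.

The person who Daniel may announce ___ must hide the diagram in the drawer without hesitation kept quiet.

'who' functions as the subject of the clause embedded under 'announce'. The gap is right after 'announce'.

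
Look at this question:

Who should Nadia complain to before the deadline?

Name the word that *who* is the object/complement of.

Underlying clause: Nadia should complain to who before the deadline.
The filler 'who' is interpreted as the object of the preposition 'to'. Fronting leaves a gap immediately after 'to':
Who should Nadia complain to ___ before the deadline?

to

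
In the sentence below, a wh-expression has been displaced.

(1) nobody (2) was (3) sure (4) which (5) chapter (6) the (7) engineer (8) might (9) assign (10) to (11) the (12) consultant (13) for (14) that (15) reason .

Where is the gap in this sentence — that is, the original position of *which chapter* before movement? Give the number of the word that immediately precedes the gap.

In situ: The engineer might assign which chapter to the consultant for that reason.
The filler 'which chapter' is interpreted as the direct object of 'assign'. Wh-movement fronts it, leaving a gap right after 'assign':
Nobody was sure which chapter the engineer might assign ___ to the consultant for that reason.
'assign' is word 9.

9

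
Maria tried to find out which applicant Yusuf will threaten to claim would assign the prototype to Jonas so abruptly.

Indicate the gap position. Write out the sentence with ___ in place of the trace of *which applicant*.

In situ: Yusuf will threaten to claim which applicant would assign the prototype to Jonas so abruptly.
'which applicant' functions as the subject of the clause embedded under 'claim'. The gap is right after 'claim'.

Maria tried to find out which applicant Yusuf will threaten to claim ___ would assign the prototype to Jonas so abruptly.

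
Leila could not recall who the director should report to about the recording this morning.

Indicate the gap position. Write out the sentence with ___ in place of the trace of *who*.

In situ: The director should report to who about the recording this morning.
'who' is the object of the preposition 'to'. The gap is right after 'to'.

Leila could not recall who the director should report to ___ about the recording this morning.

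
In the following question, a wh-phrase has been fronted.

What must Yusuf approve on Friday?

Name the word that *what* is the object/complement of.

Pre-movement form: Yusuf must approve what on Friday.
The filler 'what' is interpreted as the direct object of 'approve'. It moves to the left edge, and the trace sits right after 'approve':
What must Yusuf approve ___ on Friday?

approve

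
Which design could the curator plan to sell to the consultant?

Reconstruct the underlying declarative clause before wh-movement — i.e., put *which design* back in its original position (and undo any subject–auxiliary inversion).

'which design' functions as the direct object of 'sell'. Wh-movement fronts it, leaving a gap right after 'sell':
Which design could the curator plan to sell ___ to the consultant?

The curator could plan to sell which design to the consultant.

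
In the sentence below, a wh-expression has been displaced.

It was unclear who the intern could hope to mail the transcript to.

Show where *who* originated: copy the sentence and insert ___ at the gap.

It was unclear who the intern could hope to mail the transcript to ___.

Before movement: The intern could hope to mail the transcript to who.
'who' functions as the object of the preposition 'to' (recipient of 'mail'). The gap is right after 'to'.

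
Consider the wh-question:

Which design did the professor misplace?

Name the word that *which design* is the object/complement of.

In situ: The professor did misplace which design.
'which design' functions as the direct object of 'misplace'. It moves to the left edge, and the trace sits right after 'misplace':
Which design did the professor misplace ___?

misplace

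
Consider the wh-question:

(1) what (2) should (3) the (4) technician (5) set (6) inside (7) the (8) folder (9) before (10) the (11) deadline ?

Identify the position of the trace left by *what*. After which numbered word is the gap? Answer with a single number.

5

Pre-movement form: The technician should set what inside the folder before the deadline.
The filler 'what' is interpreted as the direct object of 'set'. It moves to the left edge, and the trace sits right after 'set':
What should the technician set ___ inside the folder before the deadline?
'set' is word 5.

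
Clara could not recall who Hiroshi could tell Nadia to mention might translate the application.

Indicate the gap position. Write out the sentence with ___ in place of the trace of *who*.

Before movement: Hiroshi could tell Nadia to mention who might translate the application.
'who' functions as the subject of the clause embedded under 'mention'. The gap is right after 'mention'.

Clara could not recall who Hiroshi could tell Nadia to mention ___ might translate the application.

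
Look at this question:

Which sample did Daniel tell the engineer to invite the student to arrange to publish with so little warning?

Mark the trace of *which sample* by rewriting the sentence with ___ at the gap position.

In situ: Daniel did tell the engineer to invite the student to arrange to publish which sample with so little warning.
The filler 'which sample' is interpreted as the direct object of 'publish'. The gap is right after 'publish'.

Which sample did Daniel tell the engineer to invite the student to arrange to publish ___ with so little warning?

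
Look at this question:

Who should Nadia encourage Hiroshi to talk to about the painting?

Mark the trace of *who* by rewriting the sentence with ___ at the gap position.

Underlying clause: Nadia should encourage Hiroshi to talk to who about the painting.
'who' functions as the object of the preposition 'to'. The gap is right after 'to'.

Who should Nadia encourage Hiroshi to talk to ___ about the painting?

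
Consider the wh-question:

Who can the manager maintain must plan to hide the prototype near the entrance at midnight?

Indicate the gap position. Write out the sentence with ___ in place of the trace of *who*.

Who can the manager maintain ___ must plan to hide the prototype near the entrance at midnight?

In situ: The manager can maintain who must plan to hide the prototype near the entrance at midnight.
'who' is the subject of the clause embedded under 'maintain'. The gap is right after 'maintain'.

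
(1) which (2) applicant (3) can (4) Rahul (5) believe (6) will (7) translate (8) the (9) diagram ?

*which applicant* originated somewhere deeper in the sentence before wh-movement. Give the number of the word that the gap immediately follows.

In situ: Rahul can believe which applicant will translate the diagram.
The filler 'which applicant' is interpreted as the subject of the clause embedded under 'believe'. Fronting leaves a gap immediately after 'believe':
Which applicant can Rahul believe ___ will translate the diagram?
'believe' is word 5.

5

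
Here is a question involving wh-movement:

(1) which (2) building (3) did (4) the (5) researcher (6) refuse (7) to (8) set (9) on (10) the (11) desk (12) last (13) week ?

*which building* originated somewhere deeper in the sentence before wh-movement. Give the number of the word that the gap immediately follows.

8

Underlying clause: The researcher did refuse to set which building on the desk last week.
'which building' is the direct object of 'set'. Wh-movement fronts it, leaving a gap right after 'set':
Which building did the researcher refuse to set ___ on the desk last week?
'set' is word 8.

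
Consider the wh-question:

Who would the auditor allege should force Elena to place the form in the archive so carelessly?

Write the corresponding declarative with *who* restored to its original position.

The auditor would allege who should force Elena to place the form in the archive so carelessly.

'who' is the subject of the clause embedded under 'allege'. Fronting leaves a gap immediately after 'allege':
Who would the auditor allege ___ should force Elena to place the form in the archive so carelessly?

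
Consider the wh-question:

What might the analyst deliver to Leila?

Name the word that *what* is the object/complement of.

deliver

Underlying clause: The analyst might deliver what to Leila.
'what' functions as the direct object of 'deliver'. It moves to the left edge, and the trace sits right after 'deliver':
What might the analyst deliver ___ to Leila?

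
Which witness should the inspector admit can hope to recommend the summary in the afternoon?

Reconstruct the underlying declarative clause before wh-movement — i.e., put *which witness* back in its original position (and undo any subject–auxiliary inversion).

'which witness' functions as the subject of the clause embedded under 'admit'. Wh-movement fronts it, leaving a gap right after 'admit':
Which witness should the inspector admit ___ can hope to recommend the summary in the afternoon?

The inspector should admit which witness can hope to recommend the summary in the afternoon.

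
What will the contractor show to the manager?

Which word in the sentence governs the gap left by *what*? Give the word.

show

In situ: The contractor will show what to the manager.
'what' is the direct object of 'show'. Wh-movement fronts it, leaving a gap right after 'show':
What will the contractor show ___ to the manager?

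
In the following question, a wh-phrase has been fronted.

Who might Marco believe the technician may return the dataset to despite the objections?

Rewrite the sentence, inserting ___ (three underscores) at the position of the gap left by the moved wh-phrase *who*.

Pre-movement form: Marco might believe the technician may return the dataset to who despite the objections.
'who' is the object of the preposition 'to' (recipient of 'return'). The gap is right after 'to'.

Who might Marco believe the technician may return the dataset to ___ despite the objections?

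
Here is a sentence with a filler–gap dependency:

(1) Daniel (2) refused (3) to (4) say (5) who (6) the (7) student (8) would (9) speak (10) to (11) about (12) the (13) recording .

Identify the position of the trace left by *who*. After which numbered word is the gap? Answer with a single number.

In situ: The student would speak to who about the recording.
The filler 'who' is interpreted as the object of the preposition 'to'. It moves to the left edge, and the trace sits right after 'to':
Daniel refused to say who the student would speak to ___ about the recording.
'to' is word 10.

10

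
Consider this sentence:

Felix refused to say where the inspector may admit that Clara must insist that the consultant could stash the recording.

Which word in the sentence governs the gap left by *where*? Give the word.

stash

Pre-movement form: The inspector may admit that Clara must insist that the consultant could stash the recording where.
The filler 'where' is interpreted as the locative complement of 'stash'. Fronting leaves a gap immediately after 'recording':
Felix refused to say where the inspector may admit that Clara must insist that the consultant could stash the recording ___.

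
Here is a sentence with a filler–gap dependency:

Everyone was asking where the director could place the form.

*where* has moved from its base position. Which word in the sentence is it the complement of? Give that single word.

place

Pre-movement form: The director could place the form where.
'where' is the locative complement of 'place'. Fronting leaves a gap immediately after 'form':
Everyone was asking where the director could place the form ___.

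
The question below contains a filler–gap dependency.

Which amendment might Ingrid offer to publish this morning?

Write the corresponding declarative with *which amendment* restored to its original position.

Ingrid might offer to publish which amendment this morning.

'which amendment' functions as the direct object of 'publish'. Wh-movement fronts it, leaving a gap right after 'publish':
Which amendment might Ingrid offer to publish ___ this morning?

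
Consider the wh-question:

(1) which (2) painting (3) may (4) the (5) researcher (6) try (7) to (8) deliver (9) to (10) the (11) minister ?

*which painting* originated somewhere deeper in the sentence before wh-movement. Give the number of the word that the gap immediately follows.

8

In situ: The researcher may try to deliver which painting to the minister.
The filler 'which painting' is interpreted as the direct object of 'deliver'. It moves to the left edge, and the trace sits right after 'deliver':
Which painting may the researcher try to deliver ___ to the minister?
'deliver' is word 8.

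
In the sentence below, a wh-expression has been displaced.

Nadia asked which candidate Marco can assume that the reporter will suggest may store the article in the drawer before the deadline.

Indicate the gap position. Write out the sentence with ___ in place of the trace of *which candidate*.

Before movement: Marco can assume that the reporter will suggest which candidate may store the article in the drawer before the deadline.
'which candidate' is the subject of the clause embedded under 'suggest'. The gap is right after 'suggest'.

Nadia asked which candidate Marco can assume that the reporter will suggest ___ may store the article in the drawer before the deadline.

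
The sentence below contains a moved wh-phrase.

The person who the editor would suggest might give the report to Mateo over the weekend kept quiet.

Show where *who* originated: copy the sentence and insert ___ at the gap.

'who' is the subject of the clause embedded under 'suggest'. The gap is right after 'suggest'.

The person who the editor would suggest ___ might give the report to Mateo over the weekend kept quiet.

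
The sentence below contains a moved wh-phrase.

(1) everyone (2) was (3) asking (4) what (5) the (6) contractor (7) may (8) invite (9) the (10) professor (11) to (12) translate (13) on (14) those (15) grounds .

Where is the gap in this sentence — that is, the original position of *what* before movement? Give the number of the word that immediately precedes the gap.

12

Underlying clause: The contractor may invite the professor to translate what on those grounds.
'what' functions as the direct object of 'translate'. It moves to the left edge, and the trace sits right after 'translate':
Everyone was asking what the contractor may invite the professor to translate ___ on those grounds.
'translate' is word 12.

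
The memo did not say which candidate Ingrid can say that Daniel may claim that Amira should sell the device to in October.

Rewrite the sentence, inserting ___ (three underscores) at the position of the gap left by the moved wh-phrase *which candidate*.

The memo did not say which candidate Ingrid can say that Daniel may claim that Amira should sell the device to ___ in October.

Pre-movement form: Ingrid can say that Daniel may claim that Amira should sell the device to which candidate in October.
'which candidate' functions as the object of the preposition 'to' (recipient of 'sell'). The gap is right after 'to'.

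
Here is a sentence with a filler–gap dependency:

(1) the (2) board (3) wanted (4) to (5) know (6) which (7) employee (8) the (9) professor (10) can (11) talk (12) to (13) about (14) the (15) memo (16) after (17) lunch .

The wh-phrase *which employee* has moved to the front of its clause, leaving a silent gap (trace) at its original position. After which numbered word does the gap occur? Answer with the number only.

In situ: The professor can talk to which employee about the memo after lunch.
'which employee' functions as the object of the preposition 'to'. Fronting leaves a gap immediately after 'to':
The board wanted to know which employee the professor can talk to ___ about the memo after lunch.
'to' is word 12.

12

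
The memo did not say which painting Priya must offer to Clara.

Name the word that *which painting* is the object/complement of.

offer

Pre-movement form: Priya must offer which painting to Clara.
The filler 'which painting' is interpreted as the direct object of 'offer'. Fronting leaves a gap immediately after 'offer':
The memo did not say which painting Priya must offer ___ to Clara.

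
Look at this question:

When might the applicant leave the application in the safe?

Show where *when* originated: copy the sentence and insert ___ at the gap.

When might the applicant leave the application in the safe ___?

Underlying clause: The applicant might leave the application in the safe when.
'when' is the temporal adjunct. The gap is right after 'safe'.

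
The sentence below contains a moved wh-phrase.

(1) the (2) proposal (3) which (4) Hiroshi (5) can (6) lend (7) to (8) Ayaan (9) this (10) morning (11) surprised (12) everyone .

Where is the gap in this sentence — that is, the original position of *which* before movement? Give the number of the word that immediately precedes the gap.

The filler 'which' is interpreted as the direct object of 'lend'. It moves to the left edge, and the trace sits right after 'lend':
The proposal which Hiroshi can lend ___ to Ayaan this morning surprised everyone.
'lend' is word 6.

6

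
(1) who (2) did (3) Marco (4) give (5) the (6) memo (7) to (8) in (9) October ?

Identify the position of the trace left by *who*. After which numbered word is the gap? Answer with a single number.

7

In situ: Marco did give the memo to who in October.
'who' functions as the object of the preposition 'to' (recipient of 'give'). Wh-movement fronts it, leaving a gap right after 'to':
Who did Marco give the memo to ___ in October?
'to' is word 7.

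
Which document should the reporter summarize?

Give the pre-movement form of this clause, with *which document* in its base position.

'which document' functions as the direct object of 'summarize'. It moves to the left edge, and the trace sits right after 'summarize':
Which document should the reporter summarize ___?

The reporter should summarize which document.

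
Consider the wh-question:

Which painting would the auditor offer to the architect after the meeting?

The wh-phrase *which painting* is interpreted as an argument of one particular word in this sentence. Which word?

Pre-movement form: The auditor would offer which painting to the architect after the meeting.
'which painting' functions as the direct object of 'offer'. Fronting leaves a gap immediately after 'offer':
Which painting would the auditor offer ___ to the architect after the meeting?

offer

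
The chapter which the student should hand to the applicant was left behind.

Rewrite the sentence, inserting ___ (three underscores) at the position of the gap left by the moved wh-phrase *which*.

'which' is the direct object of 'hand'. The gap is right after 'hand'.

The chapter which the student should hand ___ to the applicant was left behind.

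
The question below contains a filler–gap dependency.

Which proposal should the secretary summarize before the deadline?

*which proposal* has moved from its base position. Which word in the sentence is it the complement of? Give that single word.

Pre-movement form: The secretary should summarize which proposal before the deadline.
'which proposal' is the direct object of 'summarize'. It moves to the left edge, and the trace sits right after 'summarize':
Which proposal should the secretary summarize ___ before the deadline?

summarize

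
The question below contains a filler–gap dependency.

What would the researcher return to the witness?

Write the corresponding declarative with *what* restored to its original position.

The researcher would return what to the witness.

'what' is the direct object of 'return'. Wh-movement fronts it, leaving a gap right after 'return':
What would the researcher return ___ to the witness?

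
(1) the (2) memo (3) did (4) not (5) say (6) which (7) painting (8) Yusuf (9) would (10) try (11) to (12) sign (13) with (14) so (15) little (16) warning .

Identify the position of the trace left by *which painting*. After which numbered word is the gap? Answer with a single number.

12

Underlying clause: Yusuf would try to sign which painting with so little warning.
'which painting' functions as the direct object of 'sign'. It moves to the left edge, and the trace sits right after 'sign':
The memo did not say which painting Yusuf would try to sign ___ with so little warning.
'sign' is word 12.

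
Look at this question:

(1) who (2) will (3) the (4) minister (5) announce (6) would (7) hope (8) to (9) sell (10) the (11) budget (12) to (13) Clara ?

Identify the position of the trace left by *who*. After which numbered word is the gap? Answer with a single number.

5

Pre-movement form: The minister will announce who would hope to sell the budget to Clara.
'who' functions as the subject of the clause embedded under 'announce'. Fronting leaves a gap immediately after 'announce':
Who will the minister announce ___ would hope to sell the budget to Clara?
'announce' is word 5.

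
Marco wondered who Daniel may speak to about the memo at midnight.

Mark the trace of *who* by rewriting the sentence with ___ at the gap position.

Marco wondered who Daniel may speak to ___ about the memo at midnight.

Pre-movement form: Daniel may speak to who about the memo at midnight.
The filler 'who' is interpreted as the object of the preposition 'to'. The gap is right after 'to'.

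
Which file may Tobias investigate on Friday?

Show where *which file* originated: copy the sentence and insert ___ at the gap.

In situ: Tobias may investigate which file on Friday.
'which file' is the direct object of 'investigate'. The gap is right after 'investigate'.

Which file may Tobias investigate ___ on Friday?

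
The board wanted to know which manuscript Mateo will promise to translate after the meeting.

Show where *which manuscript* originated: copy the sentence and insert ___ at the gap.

The board wanted to know which manuscript Mateo will promise to translate ___ after the meeting.

Before movement: Mateo will promise to translate which manuscript after the meeting.
The filler 'which manuscript' is interpreted as the direct object of 'translate'. The gap is right after 'translate'.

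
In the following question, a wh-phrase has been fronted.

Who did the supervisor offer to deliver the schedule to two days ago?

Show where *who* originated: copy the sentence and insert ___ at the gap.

Pre-movement form: The supervisor did offer to deliver the schedule to who two days ago.
'who' is the object of the preposition 'to' (recipient of 'deliver'). The gap is right after 'to'.

Who did the supervisor offer to deliver the schedule to ___ two days ago?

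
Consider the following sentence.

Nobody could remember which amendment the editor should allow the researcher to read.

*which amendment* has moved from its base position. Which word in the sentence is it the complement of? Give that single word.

read

Underlying clause: The editor should allow the researcher to read which amendment.
'which amendment' functions as the direct object of 'read'. Wh-movement fronts it, leaving a gap right after 'read':
Nobody could remember which amendment the editor should allow the researcher to read ___.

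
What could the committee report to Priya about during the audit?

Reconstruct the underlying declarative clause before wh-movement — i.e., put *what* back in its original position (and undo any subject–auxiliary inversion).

The committee could report to Priya about what during the audit.

'what' is the object of the preposition 'about'. Wh-movement fronts it, leaving a gap right after 'about':
What could the committee report to Priya about ___ during the audit?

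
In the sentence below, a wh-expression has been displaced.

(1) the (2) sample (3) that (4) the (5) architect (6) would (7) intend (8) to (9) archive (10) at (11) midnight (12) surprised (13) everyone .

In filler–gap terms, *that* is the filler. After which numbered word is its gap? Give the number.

'that' is the direct object of 'archive'. Wh-movement fronts it, leaving a gap right after 'archive':
The sample that the architect would intend to archive ___ at midnight surprised everyone.
'archive' is word 9.

9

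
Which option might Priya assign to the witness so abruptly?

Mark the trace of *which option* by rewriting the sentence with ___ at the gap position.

Underlying clause: Priya might assign which option to the witness so abruptly.
The filler 'which option' is interpreted as the direct object of 'assign'. The gap is right after 'assign'.

Which option might Priya assign ___ to the witness so abruptly?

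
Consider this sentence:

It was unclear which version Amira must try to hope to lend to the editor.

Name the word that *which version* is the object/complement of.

lend

Pre-movement form: Amira must try to hope to lend which version to the editor.
'which version' is the direct object of 'lend'. Wh-movement fronts it, leaving a gap right after 'lend':
It was unclear which version Amira must try to hope to lend ___ to the editor.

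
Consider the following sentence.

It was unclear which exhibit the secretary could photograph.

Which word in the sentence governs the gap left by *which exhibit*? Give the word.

photograph

Before movement: The secretary could photograph which exhibit.
The filler 'which exhibit' is interpreted as the direct object of 'photograph'. Wh-movement fronts it, leaving a gap right after 'photograph':
It was unclear which exhibit the secretary could photograph ___.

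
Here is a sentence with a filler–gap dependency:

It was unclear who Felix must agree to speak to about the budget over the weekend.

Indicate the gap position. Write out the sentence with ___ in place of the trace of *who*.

Before movement: Felix must agree to speak to who about the budget over the weekend.
'who' functions as the object of the preposition 'to'. The gap is right after 'to'.

It was unclear who Felix must agree to speak to ___ about the budget over the weekend.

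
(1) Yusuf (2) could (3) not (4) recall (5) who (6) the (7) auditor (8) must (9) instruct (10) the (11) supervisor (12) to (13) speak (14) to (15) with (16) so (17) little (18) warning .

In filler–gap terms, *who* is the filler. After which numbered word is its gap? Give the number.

In situ: The auditor must instruct the supervisor to speak to who with so little warning.
The filler 'who' is interpreted as the object of the preposition 'to'. Fronting leaves a gap immediately after 'to':
Yusuf could not recall who the auditor must instruct the supervisor to speak to ___ with so little warning.
'to' is word 14.

14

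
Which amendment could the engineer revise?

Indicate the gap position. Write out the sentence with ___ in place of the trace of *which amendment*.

Before movement: The engineer could revise which amendment.
The filler 'which amendment' is interpreted as the direct object of 'revise'. The gap is right after 'revise'.

Which amendment could the engineer revise ___?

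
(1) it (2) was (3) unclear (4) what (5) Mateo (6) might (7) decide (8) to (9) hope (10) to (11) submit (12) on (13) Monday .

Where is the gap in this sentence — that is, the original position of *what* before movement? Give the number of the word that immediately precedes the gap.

Underlying clause: Mateo might decide to hope to submit what on Monday.
'what' is the direct object of 'submit'. It moves to the left edge, and the trace sits right after 'submit':
It was unclear what Mateo might decide to hope to submit ___ on Monday.
'submit' is word 11.

11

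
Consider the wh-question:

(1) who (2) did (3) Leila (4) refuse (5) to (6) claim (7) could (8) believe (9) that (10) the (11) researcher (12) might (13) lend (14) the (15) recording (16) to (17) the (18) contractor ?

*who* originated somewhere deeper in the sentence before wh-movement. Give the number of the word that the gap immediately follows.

6

Pre-movement form: Leila did refuse to claim who could believe that the researcher might lend the recording to the contractor.
'who' is the subject of the clause embedded under 'claim'. Wh-movement fronts it, leaving a gap right after 'claim':
Who did Leila refuse to claim ___ could believe that the researcher might lend the recording to the contractor?
'claim' is word 6.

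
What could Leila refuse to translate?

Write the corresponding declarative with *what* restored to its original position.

'what' functions as the direct object of 'translate'. Fronting leaves a gap immediately after 'translate':
What could Leila refuse to translate ___?

Leila could refuse to translate what.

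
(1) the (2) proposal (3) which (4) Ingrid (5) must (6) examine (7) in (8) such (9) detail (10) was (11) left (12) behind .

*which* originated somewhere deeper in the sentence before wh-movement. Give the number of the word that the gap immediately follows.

6

The filler 'which' is interpreted as the direct object of 'examine'. It moves to the left edge, and the trace sits right after 'examine':
The proposal which Ingrid must examine ___ in such detail was left behind.
'examine' is word 6.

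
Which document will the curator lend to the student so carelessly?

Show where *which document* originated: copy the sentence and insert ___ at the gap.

Pre-movement form: The curator will lend which document to the student so carelessly.
'which document' is the direct object of 'lend'. The gap is right after 'lend'.

Which document will the curator lend ___ to the student so carelessly?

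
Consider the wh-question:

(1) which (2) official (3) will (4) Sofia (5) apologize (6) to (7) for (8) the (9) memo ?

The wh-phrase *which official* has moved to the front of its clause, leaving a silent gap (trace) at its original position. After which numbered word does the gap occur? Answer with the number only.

6

Underlying clause: Sofia will apologize to which official for the memo.
'which official' is the object of the preposition 'to'. Wh-movement fronts it, leaving a gap right after 'to':
Which official will Sofia apologize to ___ for the memo?
'to' is word 6.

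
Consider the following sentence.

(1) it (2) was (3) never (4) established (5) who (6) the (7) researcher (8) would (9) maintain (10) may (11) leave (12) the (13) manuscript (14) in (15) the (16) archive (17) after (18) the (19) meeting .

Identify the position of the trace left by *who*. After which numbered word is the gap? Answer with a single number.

9

In situ: The researcher would maintain who may leave the manuscript in the archive after the meeting.
'who' functions as the subject of the clause embedded under 'maintain'. It moves to the left edge, and the trace sits right after 'maintain':
It was never established who the researcher would maintain ___ may leave the manuscript in the archive after the meeting.
'maintain' is word 9.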